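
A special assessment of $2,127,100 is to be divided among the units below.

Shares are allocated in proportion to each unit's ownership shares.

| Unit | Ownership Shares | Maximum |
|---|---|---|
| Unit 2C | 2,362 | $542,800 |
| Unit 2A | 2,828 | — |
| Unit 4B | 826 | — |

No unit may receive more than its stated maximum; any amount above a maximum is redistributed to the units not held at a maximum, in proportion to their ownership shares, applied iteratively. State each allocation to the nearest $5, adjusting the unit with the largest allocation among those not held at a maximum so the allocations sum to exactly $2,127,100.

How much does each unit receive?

Sum of ownership shares: 6,016.
Pro-rata shares before constraints: Unit 2C 835,141.32; Unit 2A 999,906.72; Unit 4B 292,051.96.
Cap binds for Unit 2C ($542,800); remaining pool $1,584,300 reallocated over remaining ownership shares 3,654.
Remaining shares: Unit 2A 1,226,163.22 → $1,226,165; Unit 4B 358,136.78 → $358,135.

Unit 2C: $542,800 | Unit 2A: $1,226,165 | Unit 4B: $358,135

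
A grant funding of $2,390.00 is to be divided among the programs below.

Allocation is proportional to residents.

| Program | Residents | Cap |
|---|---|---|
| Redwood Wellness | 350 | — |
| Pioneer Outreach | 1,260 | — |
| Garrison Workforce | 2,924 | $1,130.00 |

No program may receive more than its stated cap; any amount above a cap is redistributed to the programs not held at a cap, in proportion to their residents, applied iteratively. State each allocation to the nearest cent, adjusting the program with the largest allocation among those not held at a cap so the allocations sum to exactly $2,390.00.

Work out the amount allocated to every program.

Residents total: 4,534.
Proportional shares (ignoring caps): Redwood Wellness 184.4949; Pioneer Outreach 664.1817; Garrison Workforce 1,541.3233.
Held at cap: Garrison Workforce ($1,130.00); balance $1,260.00 reallocated over remaining residents 1,610.
Redistributed shares: Redwood Wellness 273.9130 → $273.91; Pioneer Outreach 986.0870 → $986.09.

Redwood Wellness: $273.91 | Pioneer Outreach: $986.09 | Garrison Workforce: $1,130.00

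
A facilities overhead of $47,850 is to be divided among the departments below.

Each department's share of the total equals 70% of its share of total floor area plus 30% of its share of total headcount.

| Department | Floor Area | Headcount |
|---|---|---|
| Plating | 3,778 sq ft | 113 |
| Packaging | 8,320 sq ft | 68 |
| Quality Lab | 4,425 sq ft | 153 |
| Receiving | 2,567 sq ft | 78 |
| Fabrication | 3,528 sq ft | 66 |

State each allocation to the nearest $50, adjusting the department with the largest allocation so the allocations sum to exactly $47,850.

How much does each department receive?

Floor area total 22,618; headcount total 478.
Combined weights (70% floor area + 30% headcount): Plating 0.1878; Packaging 0.3002; Quality Lab 0.2330; Receiving 0.1284; Fabrication 0.1506.
Proportional shares: Plating 8,988.39; Packaging 14,363.22; Quality Lab 11,147.78; Receiving 6,143.92; Fabrication 7,206.69.
Rounded to nearest $50: Plating $9,000; Packaging $14,350; Quality Lab $11,150; Receiving $6,150; Fabrication $7,200. Sum = $47,850.
Rounded total matches; no reconciliation needed.

Plating: $9,000 · Packaging: $14,350 · Quality Lab: $11,150 · Receiving: $6,150 · Fabrication: $7,200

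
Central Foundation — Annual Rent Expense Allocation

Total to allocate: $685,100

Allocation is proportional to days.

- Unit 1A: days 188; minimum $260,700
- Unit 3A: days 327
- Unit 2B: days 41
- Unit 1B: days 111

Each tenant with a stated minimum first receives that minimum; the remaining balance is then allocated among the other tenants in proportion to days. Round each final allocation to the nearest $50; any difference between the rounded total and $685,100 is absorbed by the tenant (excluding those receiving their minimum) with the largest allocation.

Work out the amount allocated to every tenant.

Guaranteed amounts: Unit 1A $260,700. Remaining pool $424,400.
Remaining pool split over remaining days 479: Unit 3A 289,726.10 → $289,750; Unit 2B 36,326.51 → $36,350; Unit 1B 98,347.39 → $98,350.
Rounding difference −$50 applied to Unit 3A → $289,700.

Unit 1A: $260,700 | Unit 3A: $289,700 | Unit 2B: $36,350 | Unit 1B: $98,350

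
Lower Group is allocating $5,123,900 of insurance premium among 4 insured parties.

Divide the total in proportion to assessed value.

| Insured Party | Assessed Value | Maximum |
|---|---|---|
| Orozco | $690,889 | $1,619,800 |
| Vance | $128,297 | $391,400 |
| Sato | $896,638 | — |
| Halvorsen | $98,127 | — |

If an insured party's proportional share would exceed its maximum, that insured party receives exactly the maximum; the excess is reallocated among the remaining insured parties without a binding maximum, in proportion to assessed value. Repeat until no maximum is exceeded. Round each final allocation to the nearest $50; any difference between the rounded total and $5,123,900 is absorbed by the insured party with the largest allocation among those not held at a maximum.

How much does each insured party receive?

Orozco: $1,619,800 | Vance: $391,400 | Sato: $2,805,650 | Halvorsen: $307,050

Combined assessed value = 1,813,951.
Pro-rata shares before constraints: Orozco 1,951,566.58; Vance 362,402.84; Sato 2,532,749.48; Halvorsen 277,181.10.
Capped: Orozco ($1,619,800); balance $3,504,100 reallocated over remaining assessed value 1,123,062.
Capped: Vance ($391,400); balance $3,112,700 reallocated over remaining assessed value 994,765.
Shares after redistribution: Sato 2,805,652.69 → $2,805,650; Halvorsen 307,047.31 → $307,050.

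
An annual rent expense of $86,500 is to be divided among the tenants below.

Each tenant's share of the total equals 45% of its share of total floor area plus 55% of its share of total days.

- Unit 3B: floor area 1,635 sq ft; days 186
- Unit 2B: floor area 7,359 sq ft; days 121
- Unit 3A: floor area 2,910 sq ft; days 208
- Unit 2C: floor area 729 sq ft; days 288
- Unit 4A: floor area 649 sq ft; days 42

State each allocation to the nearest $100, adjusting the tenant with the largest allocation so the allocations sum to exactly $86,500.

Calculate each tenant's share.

Unit 3B: $15,300; Unit 2B: $28,300; Unit 3A: $20,200; Unit 2C: $18,400; Unit 4A: $4,300

Totals — floor area 13,282, days 845.
Composite weights (45% floor area + 55% days): Unit 3B 0.1765; Unit 2B 0.3281; Unit 3A 0.2340; Unit 2C 0.2122; Unit 4A 0.0493.
Proportional shares: Unit 3B 15,263.76; Unit 2B 28,379.23; Unit 3A 20,238.98; Unit 2C 18,351.36; Unit 4A 4,266.67.
Rounded to nearest $100: Unit 3B $15,300; Unit 2B $28,400; Unit 3A $20,200; Unit 2C $18,400; Unit 4A $4,300. Sum = $86,600.
Difference $86,500 − $86,600 = −$100 applied to largest allocation (Unit 2B): Unit 2B becomes $28,300.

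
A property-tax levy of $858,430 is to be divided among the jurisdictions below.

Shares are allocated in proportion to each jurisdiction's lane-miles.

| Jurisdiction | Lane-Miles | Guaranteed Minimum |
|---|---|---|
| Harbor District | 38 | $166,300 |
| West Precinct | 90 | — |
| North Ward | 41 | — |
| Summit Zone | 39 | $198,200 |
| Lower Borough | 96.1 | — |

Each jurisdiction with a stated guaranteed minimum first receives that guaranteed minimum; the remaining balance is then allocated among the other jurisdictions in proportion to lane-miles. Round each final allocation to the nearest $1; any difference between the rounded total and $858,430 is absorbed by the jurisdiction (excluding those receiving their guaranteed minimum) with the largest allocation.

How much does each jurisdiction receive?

Fund the minimums — Harbor District $166,300; Summit Zone $198,200. Remaining pool $493,930.
Remaining pool split over remaining lane-miles 227.1: West Precinct 195,745.05 → $195,745; North Ward 89,172.74 → $89,173; Lower Borough 209,012.21 → $209,012.

Harbor District: $166,300 | West Precinct: $195,745 | North Ward: $89,173 | Summit Zone: $198,200 | Lower Borough: $209,012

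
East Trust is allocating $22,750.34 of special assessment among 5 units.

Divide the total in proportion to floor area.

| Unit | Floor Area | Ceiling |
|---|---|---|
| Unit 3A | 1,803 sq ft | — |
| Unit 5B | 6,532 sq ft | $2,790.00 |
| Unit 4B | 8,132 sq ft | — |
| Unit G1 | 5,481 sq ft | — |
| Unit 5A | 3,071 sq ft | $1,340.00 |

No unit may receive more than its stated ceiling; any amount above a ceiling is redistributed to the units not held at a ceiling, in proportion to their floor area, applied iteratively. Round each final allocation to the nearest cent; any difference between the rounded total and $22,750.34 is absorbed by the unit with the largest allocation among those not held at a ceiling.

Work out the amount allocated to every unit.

Floor area total: 25,019.
Proportional shares (ignoring caps): Unit 3A 1,639.5085; Unit 5B 5,939.6947; Unit 4B 7,394.6107; Unit G1 4,983.9967; Unit 5A 2,792.5294.
Cap binds for Unit 5B ($2,790.00), Unit 5A ($1,340.00); residual $18,620.34 reallocated over remaining floor area 15,416.
Remaining shares: Unit 3A 2,177.7681 → $2,177.77; Unit 4B 9,822.3018 → $9,822.30; Unit G1 6,620.2701 → $6,620.27.

Unit 3A: $2,177.77 · Unit 5B: $2,790.00 · Unit 4B: $9,822.30 · Unit G1: $6,620.27 · Unit 5A: $1,340.00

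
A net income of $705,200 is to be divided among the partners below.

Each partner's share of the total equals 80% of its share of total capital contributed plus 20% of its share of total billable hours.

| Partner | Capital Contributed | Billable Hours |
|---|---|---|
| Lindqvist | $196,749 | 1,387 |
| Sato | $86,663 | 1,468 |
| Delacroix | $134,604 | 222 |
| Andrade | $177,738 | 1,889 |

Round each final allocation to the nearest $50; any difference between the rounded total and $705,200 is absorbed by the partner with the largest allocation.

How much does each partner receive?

Capital contributed total 595,754; billable hours total 4,966.
Combined weights (80% capital contributed + 20% billable hours): Lindqvist 0.3201; Sato 0.1755; Delacroix 0.1897; Andrade 0.3148.
Pro-rata amounts: Lindqvist 225,707.38; Sato 123,759.95; Delacroix 133,770.74; Andrade 221,961.94.
After rounding ($50): Lindqvist $225,700; Sato $123,750; Delacroix $133,750; Andrade $221,950. Sum = $705,150.
Difference $705,200 − $705,150 = +$50 applied to largest allocation (Lindqvist): Lindqvist becomes $225,750.

Lindqvist: $225,750 | Sato: $123,750 | Delacroix: $133,750 | Andrade: $221,950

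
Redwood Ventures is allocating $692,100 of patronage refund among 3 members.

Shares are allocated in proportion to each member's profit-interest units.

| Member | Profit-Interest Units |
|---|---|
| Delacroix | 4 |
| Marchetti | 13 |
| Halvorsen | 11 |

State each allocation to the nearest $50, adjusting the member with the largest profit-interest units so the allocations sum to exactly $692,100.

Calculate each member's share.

Combined profit-interest units = 4 + 13 + 11 = 28.
Proportional shares: Delacroix 98,871.43; Marchetti 321,332.14; Halvorsen 271,896.43.
Rounded to nearest $50: Delacroix $98,850; Marchetti $321,350; Halvorsen $271,900. Sum = $692,100.
No rounding difference to absorb.

Delacroix: $98,850 · Marchetti: $321,350 · Halvorsen: $271,900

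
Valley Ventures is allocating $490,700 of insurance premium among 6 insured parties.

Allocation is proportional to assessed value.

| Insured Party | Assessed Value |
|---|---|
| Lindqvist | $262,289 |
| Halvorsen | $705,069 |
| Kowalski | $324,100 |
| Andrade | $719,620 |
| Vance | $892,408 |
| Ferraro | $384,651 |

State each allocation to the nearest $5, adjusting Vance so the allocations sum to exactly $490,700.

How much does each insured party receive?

Lindqvist: $39,140 · Halvorsen: $105,220 · Kowalski: $48,365 · Andrade: $107,390 · Vance: $133,180 · Ferraro: $57,405

Total assessed value = 3,288,137.
Unrounded shares: Lindqvist 262,289/3,288,137 × $490,700 = 39,142.29; Halvorsen 705,069/3,288,137 × $490,700 = 105,219.87; Kowalski 324,100/3,288,137 × $490,700 = 48,366.56; Andrade 719,620/3,288,137 × $490,700 = 107,391.37; Vance 892,408/3,288,137 × $490,700 = 133,177.12; Ferraro 384,651/3,288,137 × $490,700 = 57,402.79.
At nearest $5: Lindqvist $39,140; Halvorsen $105,220; Kowalski $48,365; Andrade $107,390; Vance $133,175; Ferraro $57,405. Sum = $490,695.
Difference $490,700 − $490,695 = +$5 applied to Vance: Vance becomes $133,180.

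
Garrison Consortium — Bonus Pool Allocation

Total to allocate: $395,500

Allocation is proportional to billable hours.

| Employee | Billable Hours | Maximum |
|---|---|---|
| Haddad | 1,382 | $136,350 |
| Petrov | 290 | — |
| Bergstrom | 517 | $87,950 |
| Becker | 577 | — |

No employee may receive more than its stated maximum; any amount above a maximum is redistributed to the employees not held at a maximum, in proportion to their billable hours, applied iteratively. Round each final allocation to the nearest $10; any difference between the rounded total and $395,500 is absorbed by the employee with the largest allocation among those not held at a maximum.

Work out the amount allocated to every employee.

Total billable hours = 2,766.
Pro-rata shares before constraints: Haddad 197,607.01; Petrov 41,466.02; Bergstrom 73,923.90; Becker 82,503.07.
Capped: Haddad ($136,350); remaining pool $259,150 reallocated over remaining billable hours 1,384.
Capped: Bergstrom ($87,950); remaining pool $171,200 reallocated over remaining billable hours 867.
Remaining shares: Petrov 57,264.13 → $57,260; Becker 113,935.87 → $113,940.

Haddad: $136,350 · Petrov: $57,260 · Bergstrom: $87,950 · Becker: $113,940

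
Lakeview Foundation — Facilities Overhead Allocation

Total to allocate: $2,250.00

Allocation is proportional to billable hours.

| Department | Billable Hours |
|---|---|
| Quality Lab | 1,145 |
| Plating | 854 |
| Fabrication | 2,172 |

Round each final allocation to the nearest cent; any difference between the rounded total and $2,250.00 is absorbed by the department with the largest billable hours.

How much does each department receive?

Quality Lab: $617.66; Plating: $460.68; Fabrication: $1,171.66

Billable hours total: 1,145 + 854 + 2,172 = 4,171.
Raw shares: Quality Lab 617.6576; Plating 460.6809; Fabrication 1,171.6615.
After rounding (cent): Quality Lab $617.66; Plating $460.68; Fabrication $1,171.66. Sum = $2,250.00.
No rounding difference to absorb.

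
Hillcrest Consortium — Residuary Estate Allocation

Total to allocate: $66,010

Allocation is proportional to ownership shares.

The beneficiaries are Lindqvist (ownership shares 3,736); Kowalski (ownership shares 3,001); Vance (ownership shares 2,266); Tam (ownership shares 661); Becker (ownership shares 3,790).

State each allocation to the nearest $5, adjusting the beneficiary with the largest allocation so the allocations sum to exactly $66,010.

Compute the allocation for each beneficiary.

Lindqvist: $18,330 · Kowalski: $14,725 · Vance: $11,120 · Tam: $3,245 · Becker: $18,590

Combined ownership shares = 13,454.
Proportional shares: Lindqvist 3,736/13,454 × $66,010 = 18,330.11; Kowalski 3,001/13,454 × $66,010 = 14,723.95; Vance 2,266/13,454 × $66,010 = 11,117.78; Tam 661/13,454 × $66,010 = 3,243.10; Becker 3,790/13,454 × $66,010 = 18,595.06.
At nearest $5: Lindqvist $18,330; Kowalski $14,725; Vance $11,120; Tam $3,245; Becker $18,595. Sum = $66,015.
Difference $66,010 − $66,015 = −$5 applied to largest allocation (Becker): Becker becomes $18,590.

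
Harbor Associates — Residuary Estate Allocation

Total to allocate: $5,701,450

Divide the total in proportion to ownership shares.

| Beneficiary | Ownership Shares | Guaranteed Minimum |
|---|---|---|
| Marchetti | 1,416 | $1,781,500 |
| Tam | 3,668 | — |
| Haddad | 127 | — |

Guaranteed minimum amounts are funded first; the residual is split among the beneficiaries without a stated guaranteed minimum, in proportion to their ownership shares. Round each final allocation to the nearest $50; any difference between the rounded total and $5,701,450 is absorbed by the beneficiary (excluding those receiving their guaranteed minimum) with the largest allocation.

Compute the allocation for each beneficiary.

Minimums first: Marchetti $1,781,500. Residual $3,919,950.
Residual split over remaining ownership shares 3,795: Tam 3,788,768.54 → $3,788,750; Haddad 131,181.46 → $131,200.

Marchetti: $1,781,500 · Tam: $3,788,750 · Haddad: $131,200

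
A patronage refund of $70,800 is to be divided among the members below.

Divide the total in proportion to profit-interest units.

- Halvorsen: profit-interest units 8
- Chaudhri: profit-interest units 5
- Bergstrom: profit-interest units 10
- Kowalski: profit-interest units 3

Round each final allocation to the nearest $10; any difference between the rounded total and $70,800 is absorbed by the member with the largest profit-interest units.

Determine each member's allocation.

Profit-interest units total: 8 + 5 + 10 + 3 = 26.
Proportional shares: Halvorsen 21,784.62; Chaudhri 13,615.38; Bergstrom 27,230.77; Kowalski 8,169.23.
After rounding ($10): Halvorsen $21,780; Chaudhri $13,620; Bergstrom $27,230; Kowalski $8,170. Sum = $70,800.
Sum already equals the total — no adjustment.

Halvorsen: $21,780 | Chaudhri: $13,620 | Bergstrom: $27,230 | Kowalski: $8,170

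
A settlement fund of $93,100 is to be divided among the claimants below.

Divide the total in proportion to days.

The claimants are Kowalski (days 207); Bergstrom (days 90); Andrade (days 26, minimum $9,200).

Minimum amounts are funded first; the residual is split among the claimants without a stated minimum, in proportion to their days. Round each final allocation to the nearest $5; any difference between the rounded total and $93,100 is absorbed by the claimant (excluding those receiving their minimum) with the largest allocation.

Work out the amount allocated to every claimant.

Fund the minimums — Andrade $9,200. Balance $83,900.
Balance split over remaining days 297: Kowalski 58,475.76 → $58,475; Bergstrom 25,424.24 → $25,425.

Kowalski: $58,475; Bergstrom: $25,425; Andrade: $9,200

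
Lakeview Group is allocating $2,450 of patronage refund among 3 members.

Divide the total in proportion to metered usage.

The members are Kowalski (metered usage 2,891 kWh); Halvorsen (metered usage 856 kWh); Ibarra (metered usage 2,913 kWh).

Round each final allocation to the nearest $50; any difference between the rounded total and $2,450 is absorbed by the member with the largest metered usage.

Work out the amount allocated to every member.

Metered usage total: 6,660.
Proportional shares: Kowalski 2,891/6,660 × $2,450 = 1,063.51; Halvorsen 856/6,660 × $2,450 = 314.89; Ibarra 2,913/6,660 × $2,450 = 1,071.60.
After rounding ($50): Kowalski $1,050; Halvorsen $300; Ibarra $1,050. Sum = $2,400.
Difference $2,450 − $2,400 = +$50 applied to largest metered usage (Ibarra): Ibarra becomes $1,100.

Kowalski: $1,050; Halvorsen: $300; Ibarra: $1,100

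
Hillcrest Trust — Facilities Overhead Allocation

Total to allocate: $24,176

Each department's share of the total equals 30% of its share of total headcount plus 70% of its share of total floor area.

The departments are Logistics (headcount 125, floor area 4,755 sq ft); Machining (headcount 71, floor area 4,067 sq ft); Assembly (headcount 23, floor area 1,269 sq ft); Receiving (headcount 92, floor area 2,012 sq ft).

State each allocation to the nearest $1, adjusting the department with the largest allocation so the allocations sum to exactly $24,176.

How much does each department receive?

Logistics: $9,563 | Machining: $7,343 | Assembly: $2,311 | Receiving: $4,959

Headcount total 311; floor area total 12,103.
Blended shares (30% headcount + 70% floor area): Logistics 0.3956; Machining 0.3037; Assembly 0.0956; Receiving 0.2051.
Raw shares: Logistics 9,563.86; Machining 7,342.53; Assembly 2,310.78; Receiving 4,958.83.
At nearest $1: Logistics $9,564; Machining $7,343; Assembly $2,311; Receiving $4,959. Sum = $24,177.
Difference $24,176 − $24,177 = −$1 applied to largest allocation (Logistics): Logistics becomes $9,563.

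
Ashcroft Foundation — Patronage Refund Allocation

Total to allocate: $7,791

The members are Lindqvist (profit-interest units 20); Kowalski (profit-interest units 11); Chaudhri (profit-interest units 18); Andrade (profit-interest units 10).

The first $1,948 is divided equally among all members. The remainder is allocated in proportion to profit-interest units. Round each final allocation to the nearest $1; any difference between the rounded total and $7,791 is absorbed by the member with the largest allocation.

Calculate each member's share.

First tranche $1,948 split equally: $487 each.
Remainder $5,843 by profit-interest units (total 59): Lindqvist 1,980.68 → $1,981; Kowalski 1,089.37 → $1,089; Chaudhri 1,782.61 → $1,783; Andrade 990.34 → $990.
Totals: Lindqvist $487 + $1,981 = $2,468; Kowalski $487 + $1,089 = $1,576; Chaudhri $487 + $1,783 = $2,270; Andrade $487 + $990 = $1,477.

Lindqvist: $2,468; Kowalski: $1,576; Chaudhri: $2,270; Andrade: $1,477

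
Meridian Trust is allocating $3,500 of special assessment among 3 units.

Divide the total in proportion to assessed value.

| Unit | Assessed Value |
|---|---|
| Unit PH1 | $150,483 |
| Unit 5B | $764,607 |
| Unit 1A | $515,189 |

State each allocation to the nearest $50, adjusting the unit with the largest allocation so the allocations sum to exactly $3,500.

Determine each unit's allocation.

Combined assessed value = 1,430,279.
Proportional shares: Unit PH1 150,483/1,430,279 × $3,500 = 368.24; Unit 5B 764,607/1,430,279 × $3,500 = 1,871.05; Unit 1A 515,189/1,430,279 × $3,500 = 1,260.71.
At nearest $50: Unit PH1 $350; Unit 5B $1,850; Unit 1A $1,250. Sum = $3,450.
Difference $3,500 − $3,450 = +$50 applied to largest allocation (Unit 5B): Unit 5B becomes $1,900.

Unit PH1: $350 · Unit 5B: $1,900 · Unit 1A: $1,250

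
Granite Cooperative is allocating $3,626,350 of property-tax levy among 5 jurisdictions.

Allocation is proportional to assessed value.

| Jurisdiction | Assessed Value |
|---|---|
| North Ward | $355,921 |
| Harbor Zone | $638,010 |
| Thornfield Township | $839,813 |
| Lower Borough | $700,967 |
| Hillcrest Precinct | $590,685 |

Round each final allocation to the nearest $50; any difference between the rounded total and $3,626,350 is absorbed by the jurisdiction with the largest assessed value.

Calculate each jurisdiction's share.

Sum of assessed value: 3,125,396.
Unrounded shares: North Ward 355,921/3,125,396 × $3,626,350 = 412,969.79; Harbor Zone 638,010/3,125,396 × $3,626,350 = 740,273.41; Thornfield Township 839,813/3,125,396 × $3,626,350 = 974,422.40; Lower Borough 700,967/3,125,396 × $3,626,350 = 813,321.47; Hillcrest Precinct 590,685/3,125,396 × $3,626,350 = 685,362.93.
After rounding ($50): North Ward $412,950; Harbor Zone $740,250; Thornfield Township $974,400; Lower Borough $813,300; Hillcrest Precinct $685,350. Sum = $3,626,250.
Difference $3,626,350 − $3,626,250 = +$100 applied to largest assessed value (Thornfield Township): Thornfield Township becomes $974,500.

North Ward: $412,950 · Harbor Zone: $740,250 · Thornfield Township: $974,500 · Lower Borough: $813,300 · Hillcrest Precinct: $685,350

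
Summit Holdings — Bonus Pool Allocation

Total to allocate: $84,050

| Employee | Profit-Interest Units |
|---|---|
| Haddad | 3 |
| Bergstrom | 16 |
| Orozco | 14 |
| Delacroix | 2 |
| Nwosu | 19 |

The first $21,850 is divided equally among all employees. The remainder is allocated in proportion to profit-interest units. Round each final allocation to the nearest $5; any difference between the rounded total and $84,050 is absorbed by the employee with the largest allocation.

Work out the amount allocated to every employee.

First tranche $21,850 split equally: $4,370 each.
Remainder $62,200 by profit-interest units (total 54): Haddad 3,455.56 → $3,455; Bergstrom 18,429.63 → $18,430; Orozco 16,125.93 → $16,125; Delacroix 2,303.70 → $2,305; Nwosu 21,885.19 → $21,885.
Totals: Haddad $4,370 + $3,455 = $7,825; Bergstrom $4,370 + $18,430 = $22,800; Orozco $4,370 + $16,125 = $20,495; Delacroix $4,370 + $2,305 = $6,675; Nwosu $4,370 + $21,885 = $26,255.

Haddad: $7,825 | Bergstrom: $22,800 | Orozco: $20,495 | Delacroix: $6,675 | Nwosu: $26,255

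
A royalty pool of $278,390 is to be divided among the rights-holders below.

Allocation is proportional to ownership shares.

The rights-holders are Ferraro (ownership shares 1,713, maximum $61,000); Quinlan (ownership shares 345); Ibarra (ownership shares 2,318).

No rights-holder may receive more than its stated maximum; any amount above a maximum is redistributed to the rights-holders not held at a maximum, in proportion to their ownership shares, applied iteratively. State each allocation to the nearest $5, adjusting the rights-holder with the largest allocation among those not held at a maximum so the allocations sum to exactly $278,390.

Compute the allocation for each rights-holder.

Ferraro: $61,000 · Quinlan: $28,165 · Ibarra: $189,225

Combined ownership shares = 4,376.
Pro-rata shares before constraints: Ferraro 108,976.71; Quinlan 21,948.02; Ibarra 147,465.27.
Held at cap: Ferraro ($61,000); residual $217,390 reallocated over remaining ownership shares 2,663.
Redistributed shares: Quinlan 28,163.56 → $28,165; Ibarra 189,226.44 → $189,225.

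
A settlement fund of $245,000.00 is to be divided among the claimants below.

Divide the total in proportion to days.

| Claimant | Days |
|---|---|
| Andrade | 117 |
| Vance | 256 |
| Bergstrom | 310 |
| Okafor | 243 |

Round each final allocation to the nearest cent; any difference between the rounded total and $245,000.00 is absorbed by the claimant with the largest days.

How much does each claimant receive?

Total days = 117 + 256 + 310 + 243 = 926.
Raw shares: Andrade 30,955.7235; Vance 67,732.1814; Bergstrom 82,019.4384; Okafor 64,292.6566.
After rounding (cent): Andrade $30,955.72; Vance $67,732.18; Bergstrom $82,019.44; Okafor $64,292.66. Sum = $245,000.00.
Sum already equals the total — no adjustment.

Andrade: $30,955.72 | Vance: $67,732.18 | Bergstrom: $82,019.44 | Okafor: $64,292.66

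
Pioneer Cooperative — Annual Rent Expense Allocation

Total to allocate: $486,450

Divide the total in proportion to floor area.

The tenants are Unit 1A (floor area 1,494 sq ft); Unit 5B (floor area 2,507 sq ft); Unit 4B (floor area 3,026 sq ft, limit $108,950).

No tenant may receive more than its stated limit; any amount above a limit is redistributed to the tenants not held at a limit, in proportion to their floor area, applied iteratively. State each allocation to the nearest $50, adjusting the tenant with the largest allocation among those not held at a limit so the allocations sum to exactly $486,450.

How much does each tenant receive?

Total floor area = 7,027.
Pro-rata shares before constraints: Unit 1A 103,423.41; Unit 5B 173,549.19; Unit 4B 209,477.40.
Capped: Unit 4B ($108,950); balance $377,500 reallocated over remaining floor area 4,001.
Remaining shares: Unit 1A 140,961.01 → $140,950; Unit 5B 236,538.99 → $236,550.

Unit 1A: $140,950; Unit 5B: $236,550; Unit 4B: $108,950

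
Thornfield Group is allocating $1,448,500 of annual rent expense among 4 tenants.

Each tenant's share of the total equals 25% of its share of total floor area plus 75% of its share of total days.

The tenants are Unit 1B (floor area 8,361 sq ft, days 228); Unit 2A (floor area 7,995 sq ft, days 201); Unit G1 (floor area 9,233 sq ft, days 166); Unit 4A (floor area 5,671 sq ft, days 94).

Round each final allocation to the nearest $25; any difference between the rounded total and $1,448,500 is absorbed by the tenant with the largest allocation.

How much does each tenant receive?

Unit 1B: $456,350; Unit 2A: $409,550; Unit G1: $368,700; Unit 4A: $213,900

Floor area total 31,260; days total 689.
Blended shares (25% floor area + 75% days): Unit 1B 0.3151; Unit 2A 0.2827; Unit G1 0.2545; Unit 4A 0.1477.
Raw shares: Unit 1B 456,353.37; Unit 2A 409,541.50; Unit G1 368,696.89; Unit 4A 213,908.24.
After rounding ($25): Unit 1B $456,350; Unit 2A $409,550; Unit G1 $368,700; Unit 4A $213,900. Sum = $1,448,500.
Sum already equals the total — no adjustment.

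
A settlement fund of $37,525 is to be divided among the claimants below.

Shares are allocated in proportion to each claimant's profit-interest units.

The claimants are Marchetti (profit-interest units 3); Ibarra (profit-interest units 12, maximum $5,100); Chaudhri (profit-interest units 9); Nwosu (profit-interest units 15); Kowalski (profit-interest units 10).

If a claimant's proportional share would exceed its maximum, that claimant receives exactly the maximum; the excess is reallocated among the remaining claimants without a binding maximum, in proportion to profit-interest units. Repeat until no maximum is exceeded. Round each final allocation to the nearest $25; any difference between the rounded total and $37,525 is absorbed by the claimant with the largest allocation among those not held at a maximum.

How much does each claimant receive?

Combined profit-interest units = 49.
Proportional shares (ignoring caps): Marchetti 2,297.45; Ibarra 9,189.80; Chaudhri 6,892.35; Nwosu 11,487.24; Kowalski 7,658.16.
Cap binds for Ibarra ($5,100); remaining pool $32,425 reallocated over remaining profit-interest units 37.
Shares after redistribution: Marchetti 2,629.05 → $2,625; Chaudhri 7,887.16 → $7,875; Nwosu 13,145.27 → $13,150; Kowalski 8,763.51 → $8,775.

Marchetti: $2,625; Ibarra: $5,100; Chaudhri: $7,875; Nwosu: $13,150; Kowalski: $8,775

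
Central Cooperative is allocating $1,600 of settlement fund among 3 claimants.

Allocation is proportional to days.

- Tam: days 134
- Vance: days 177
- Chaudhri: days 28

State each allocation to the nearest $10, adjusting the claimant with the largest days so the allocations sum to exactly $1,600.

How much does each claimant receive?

Sum of days: 134 + 177 + 28 = 339.
Proportional shares: Tam 632.45; Vance 835.40; Chaudhri 132.15.
At nearest $10: Tam $630; Vance $840; Chaudhri $130. Sum = $1,600.
No rounding difference to absorb.

Tam: $630; Vance: $840; Chaudhri: $130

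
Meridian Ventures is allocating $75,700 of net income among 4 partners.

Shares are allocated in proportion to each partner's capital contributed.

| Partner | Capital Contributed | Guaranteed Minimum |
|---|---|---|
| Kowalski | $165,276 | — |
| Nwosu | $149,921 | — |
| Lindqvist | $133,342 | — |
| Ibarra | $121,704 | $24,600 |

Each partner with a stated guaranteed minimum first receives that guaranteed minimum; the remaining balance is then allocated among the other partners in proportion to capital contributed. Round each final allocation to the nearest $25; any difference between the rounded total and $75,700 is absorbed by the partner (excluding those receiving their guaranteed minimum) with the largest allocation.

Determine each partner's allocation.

Fund the minimums — Ibarra $24,600. Balance $51,100.
Balance split over remaining capital contributed 448,539: Kowalski 18,829.14 → $18,825; Nwosu 17,079.81 → $17,075; Lindqvist 15,191.05 → $15,200.

Kowalski: $18,825; Nwosu: $17,075; Lindqvist: $15,200; Ibarra: $24,600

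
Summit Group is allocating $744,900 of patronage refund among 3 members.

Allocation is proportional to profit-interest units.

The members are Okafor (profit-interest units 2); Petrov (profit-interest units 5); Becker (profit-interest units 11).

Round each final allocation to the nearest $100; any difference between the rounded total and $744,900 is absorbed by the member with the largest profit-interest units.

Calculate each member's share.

Okafor: $82,800; Petrov: $206,900; Becker: $455,200

Sum of profit-interest units: 2 + 5 + 11 = 18.
Unrounded shares: Okafor 82,766.67; Petrov 206,916.67; Becker 455,216.67.
At nearest $100: Okafor $82,800; Petrov $206,900; Becker $455,200. Sum = $744,900.
No rounding difference to absorb.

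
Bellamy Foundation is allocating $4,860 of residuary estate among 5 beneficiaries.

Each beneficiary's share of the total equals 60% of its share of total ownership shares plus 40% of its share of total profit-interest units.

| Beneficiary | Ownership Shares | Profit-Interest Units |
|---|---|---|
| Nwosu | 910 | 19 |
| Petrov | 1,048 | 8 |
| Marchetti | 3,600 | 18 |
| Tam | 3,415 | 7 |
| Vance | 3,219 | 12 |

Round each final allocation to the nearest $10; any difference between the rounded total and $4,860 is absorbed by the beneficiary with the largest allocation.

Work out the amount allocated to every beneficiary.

Nwosu: $790 · Petrov: $490 · Marchetti: $1,420 · Tam: $1,030 · Vance: $1,130

Totals — ownership shares 12,192, profit-interest units 64.
Blended shares (60% ownership shares + 40% profit-interest units): Nwosu 0.1635; Petrov 0.1016; Marchetti 0.2897; Tam 0.2118; Vance 0.2334.
Pro-rata amounts: Nwosu 794.77; Petrov 493.65; Marchetti 1,407.77; Tam 1,029.40; Vance 1,134.40.
At nearest $10: Nwosu $790; Petrov $490; Marchetti $1,410; Tam $1,030; Vance $1,130. Sum = $4,850.
Difference $4,860 − $4,850 = +$10 applied to largest allocation (Marchetti): Marchetti becomes $1,420.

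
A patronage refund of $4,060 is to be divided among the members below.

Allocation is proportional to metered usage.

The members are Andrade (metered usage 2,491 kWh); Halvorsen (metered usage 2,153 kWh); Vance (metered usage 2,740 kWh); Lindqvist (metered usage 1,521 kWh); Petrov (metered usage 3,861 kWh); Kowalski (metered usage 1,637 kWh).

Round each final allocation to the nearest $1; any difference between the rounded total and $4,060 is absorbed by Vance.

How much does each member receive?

Metered usage total: 14,403.
Pro-rata amounts: Andrade 2,491/14,403 × $4,060 = 702.18; Halvorsen 2,153/14,403 × $4,060 = 606.90; Vance 2,740/14,403 × $4,060 = 772.37; Lindqvist 1,521/14,403 × $4,060 = 428.75; Petrov 3,861/14,403 × $4,060 = 1,088.36; Kowalski 1,637/14,403 × $4,060 = 461.45.
Rounded to nearest $1: Andrade $702; Halvorsen $607; Vance $772; Lindqvist $429; Petrov $1,088; Kowalski $461. Sum = $4,059.
Difference $4,060 − $4,059 = +$1 applied to Vance: Vance becomes $773.

Andrade: $702; Halvorsen: $607; Vance: $773; Lindqvist: $429; Petrov: $1,088; Kowalski: $461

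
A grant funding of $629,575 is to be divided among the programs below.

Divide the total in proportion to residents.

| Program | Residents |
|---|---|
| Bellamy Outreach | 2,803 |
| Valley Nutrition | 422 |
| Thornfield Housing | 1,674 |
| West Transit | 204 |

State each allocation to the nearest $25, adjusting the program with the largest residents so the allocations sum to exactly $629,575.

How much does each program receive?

Combined residents = 5,103.
Raw shares: Bellamy Outreach 2,803/5,103 × $629,575 = 345,815.94; Valley Nutrition 422/5,103 × $629,575 = 52,063.62; Thornfield Housing 1,674/5,103 × $629,575 = 206,527.25; West Transit 204/5,103 × $629,575 = 25,168.20.
Rounded to nearest $25: Bellamy Outreach $345,825; Valley Nutrition $52,075; Thornfield Housing $206,525; West Transit $25,175. Sum = $629,600.
Difference $629,575 − $629,600 = −$25 applied to largest residents (Bellamy Outreach): Bellamy Outreach becomes $345,800.

Bellamy Outreach: $345,800; Valley Nutrition: $52,075; Thornfield Housing: $206,525; West Transit: $25,175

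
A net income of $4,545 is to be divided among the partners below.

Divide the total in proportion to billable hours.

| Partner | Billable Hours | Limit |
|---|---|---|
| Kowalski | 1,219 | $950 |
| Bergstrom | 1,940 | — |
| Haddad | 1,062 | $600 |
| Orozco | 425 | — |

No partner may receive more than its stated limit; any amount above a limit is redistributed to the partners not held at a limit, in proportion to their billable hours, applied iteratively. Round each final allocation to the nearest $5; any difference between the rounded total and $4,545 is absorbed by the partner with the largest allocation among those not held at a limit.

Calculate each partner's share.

Kowalski: $950 | Bergstrom: $2,455 | Haddad: $600 | Orozco: $540

Combined billable hours = 4,646.
Proportional shares (ignoring caps): Kowalski 1,192.50; Bergstrom 1,897.83; Haddad 1,038.91; Orozco 415.76.
Held at cap: Kowalski ($950), Haddad ($600); balance $2,995 reallocated over remaining billable hours 2,365.
Shares after redistribution: Bergstrom 2,456.79 → $2,455; Orozco 538.21 → $540.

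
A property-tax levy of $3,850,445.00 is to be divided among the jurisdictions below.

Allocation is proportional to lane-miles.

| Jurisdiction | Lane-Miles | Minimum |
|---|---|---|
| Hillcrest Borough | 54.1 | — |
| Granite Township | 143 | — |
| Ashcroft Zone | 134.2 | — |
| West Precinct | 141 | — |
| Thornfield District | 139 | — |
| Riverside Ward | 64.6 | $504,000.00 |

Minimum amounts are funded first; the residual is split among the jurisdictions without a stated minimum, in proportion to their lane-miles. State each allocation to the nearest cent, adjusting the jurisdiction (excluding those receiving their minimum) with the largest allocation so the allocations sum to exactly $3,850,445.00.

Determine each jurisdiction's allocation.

Hillcrest Borough: $296,160.11; Granite Township: $782,826.16; Ashcroft Zone: $734,652.25; West Precinct: $771,877.55; Thornfield District: $760,928.93; Riverside Ward: $504,000.00

Fund the minimums — Riverside Ward $504,000.00. Residual $3,346,445.00.
Residual split over remaining lane-miles 611.3: Hillcrest Borough 296,160.1088 → $296,160.11; Granite Township 782,826.1655 → $782,826.17; Ashcroft Zone 734,652.2477 → $734,652.25; West Precinct 771,877.5478 → $771,877.55; Thornfield District 760,928.9301 → $760,928.93.
Rounding difference −$0.01 applied to Granite Township → $782,826.16.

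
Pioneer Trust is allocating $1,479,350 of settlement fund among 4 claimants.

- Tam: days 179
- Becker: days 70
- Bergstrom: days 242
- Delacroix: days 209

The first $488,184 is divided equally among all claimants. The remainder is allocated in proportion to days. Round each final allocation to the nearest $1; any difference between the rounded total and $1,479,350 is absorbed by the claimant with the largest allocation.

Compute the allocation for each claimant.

Tam: $375,501 · Becker: $221,163 · Bergstrom: $464,706 · Delacroix: $417,980

Equal tier: $488,184 ÷ 4 = $122,046 apiece.
Remainder $991,166 by days (total 700): Tam 253,455.31 → $253,455; Becker 99,116.60 → $99,117; Bergstrom 342,660.25 → $342,660; Delacroix 295,933.85 → $295,934.
Totals: Tam $122,046 + $253,455 = $375,501; Becker $122,046 + $99,117 = $221,163; Bergstrom $122,046 + $342,660 = $464,706; Delacroix $122,046 + $295,934 = $417,980.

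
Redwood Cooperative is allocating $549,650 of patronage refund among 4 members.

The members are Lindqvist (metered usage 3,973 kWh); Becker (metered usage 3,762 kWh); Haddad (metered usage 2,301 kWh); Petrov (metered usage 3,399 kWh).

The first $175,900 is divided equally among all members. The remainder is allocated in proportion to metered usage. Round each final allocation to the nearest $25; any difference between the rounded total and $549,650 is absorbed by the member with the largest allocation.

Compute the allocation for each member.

First tranche $175,900 split equally: $43,975 each.
Remainder $373,750 by metered usage (total 13,435): Lindqvist 110,525.40 → $110,525; Becker 104,655.56 → $104,650; Haddad 64,011.82 → $64,000; Petrov 94,557.22 → $94,550.
Rounding difference +$25 on remainder applied to Lindqvist.
Totals: Lindqvist $43,975 + $110,550 = $154,525; Becker $43,975 + $104,650 = $148,625; Haddad $43,975 + $64,000 = $107,975; Petrov $43,975 + $94,550 = $138,525.

Lindqvist: $154,525; Becker: $148,625; Haddad: $107,975; Petrov: $138,525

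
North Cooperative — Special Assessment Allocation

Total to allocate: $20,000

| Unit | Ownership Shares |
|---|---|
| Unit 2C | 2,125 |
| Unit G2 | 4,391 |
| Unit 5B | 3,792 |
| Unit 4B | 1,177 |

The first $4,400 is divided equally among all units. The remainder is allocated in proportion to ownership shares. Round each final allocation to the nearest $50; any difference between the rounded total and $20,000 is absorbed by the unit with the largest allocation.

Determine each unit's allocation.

Unit 2C: $4,000 · Unit G2: $7,050 · Unit 5B: $6,250 · Unit 4B: $2,700

First tranche $4,400 split equally: $1,100 each.
Remainder $15,600 by ownership shares (total 11,485): Unit 2C 2,886.37 → $2,900; Unit G2 5,964.27 → $5,950; Unit 5B 5,150.65 → $5,150; Unit 4B 1,598.71 → $1,600.
Totals: Unit 2C $1,100 + $2,900 = $4,000; Unit G2 $1,100 + $5,950 = $7,050; Unit 5B $1,100 + $5,150 = $6,250; Unit 4B $1,100 + $1,600 = $2,700.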